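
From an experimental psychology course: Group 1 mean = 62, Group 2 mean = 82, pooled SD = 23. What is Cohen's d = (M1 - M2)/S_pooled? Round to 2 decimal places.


Cohen's d = (M1 - M2) / S_pooled
= (62 - 82) / 23
= -20 / 23
= -0.87


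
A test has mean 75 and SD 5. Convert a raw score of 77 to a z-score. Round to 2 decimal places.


z = (X - mu) / sigma
= (77 - 75) / 5
= 2 / 5
= 0.40


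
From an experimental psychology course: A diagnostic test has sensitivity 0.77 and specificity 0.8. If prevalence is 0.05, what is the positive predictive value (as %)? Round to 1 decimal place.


PPV = (sens * prev) / (sens * prev + (1-spec) * (1-prev))
Numerator = 0.77 * 0.05 = 0.0385
P(positive and no disease) = (1 - spec) * (1 - prev) = (1 - 0.8) * (1 - 0.05) = 0.19
Denominator = 0.0385 + 0.19 = 0.2285
PPV = 0.0385 / 0.2285 = 0.16849
As percentage = 16.8


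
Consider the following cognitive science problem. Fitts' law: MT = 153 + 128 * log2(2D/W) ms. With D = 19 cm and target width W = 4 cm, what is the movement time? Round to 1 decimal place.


MT = 153 + 128 * log2(2*19/4)
2D/W = 9.5
log2(9.5) = 3.2479
MT = 153 + 128 * 3.2479
= 568.7 ms


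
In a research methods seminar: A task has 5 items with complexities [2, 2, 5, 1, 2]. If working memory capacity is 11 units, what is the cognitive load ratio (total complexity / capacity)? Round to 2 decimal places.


Total complexity = 2 + 2 + 5 + 1 + 2 = 12
Load = total / capacity = 12 / 11
= 1.09


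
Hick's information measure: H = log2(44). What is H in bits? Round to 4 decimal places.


H = log2(n)
H = log2(44)
= 5.4594


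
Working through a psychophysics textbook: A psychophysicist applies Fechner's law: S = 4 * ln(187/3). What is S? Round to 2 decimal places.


S = 4 * ln(187/3)
I/I0 = 62.333333
ln(62.333333) = 4.1325
S = 4 * 4.1325
= 16.53


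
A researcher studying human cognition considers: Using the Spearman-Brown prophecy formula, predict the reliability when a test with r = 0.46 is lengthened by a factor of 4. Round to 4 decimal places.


r_new = n*r / (1 + (n-1)*r)
Numerator = 4 * 0.46 = 1.84
Denominator = 1 + 3 * 0.46 = 2.38
r_new = 1.84 / 2.38
= 0.7731


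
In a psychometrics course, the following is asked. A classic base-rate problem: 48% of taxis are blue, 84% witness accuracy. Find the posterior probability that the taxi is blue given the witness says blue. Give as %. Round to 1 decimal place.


P(blue | says blue) = P(says blue | blue)*P(blue) / [P(says blue | blue)*P(blue) + P(says blue | not blue)*P(not blue)]
Numerator = 0.84 * 0.48 = 0.4032
False identification = 0.16 * 0.52 = 0.0832
P = 0.4032 / (0.4032 + 0.0832)
= 0.4032 / 0.4864
As percentage = 82.9


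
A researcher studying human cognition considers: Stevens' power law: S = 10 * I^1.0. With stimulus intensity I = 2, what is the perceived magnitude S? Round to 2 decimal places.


S = 10 * 2^1.0
2^1.0 = 2.0
S = 10 * 2.0
= 20.00


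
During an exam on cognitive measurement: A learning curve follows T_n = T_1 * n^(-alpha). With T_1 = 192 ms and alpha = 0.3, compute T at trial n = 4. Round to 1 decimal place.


T_n = 192 * 4^(-0.3)
4^(-0.3) = 0.659754
T_n = 192 * 0.659754
= 126.7 ms


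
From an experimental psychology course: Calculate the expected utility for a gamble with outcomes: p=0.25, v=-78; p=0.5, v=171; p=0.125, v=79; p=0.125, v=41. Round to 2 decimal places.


EU = sum(p_i * v_i)
0.25 * -78 = -19.5
0.5 * 171 = 85.5
0.125 * 79 = 9.875
0.125 * 41 = 5.125
EU = -19.5 + 85.5 + 9.875 + 5.125
= 81.00


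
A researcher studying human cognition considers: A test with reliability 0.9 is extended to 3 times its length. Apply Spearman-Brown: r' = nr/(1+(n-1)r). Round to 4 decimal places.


r_new = n*r / (1 + (n-1)*r)
Numerator = 3 * 0.9 = 2.7
Denominator = 1 + 2 * 0.9 = 2.8
r_new = 2.7 / 2.8
= 0.9643


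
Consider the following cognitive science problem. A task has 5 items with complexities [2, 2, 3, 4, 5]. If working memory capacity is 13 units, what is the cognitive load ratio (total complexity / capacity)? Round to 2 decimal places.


Total complexity = 2 + 2 + 3 + 4 + 5 = 16
Load = total / capacity = 16 / 13
= 1.23


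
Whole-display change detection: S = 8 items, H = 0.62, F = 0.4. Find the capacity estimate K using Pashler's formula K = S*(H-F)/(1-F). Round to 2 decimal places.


K = S * (H - F) / (1 - F)
H - F = 0.22
1 - F = 0.6
K = 8 * 0.22 / 0.6
= 2.93


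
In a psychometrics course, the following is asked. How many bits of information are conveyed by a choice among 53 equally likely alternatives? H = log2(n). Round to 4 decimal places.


H = log2(n)
H = log2(53)
= 5.7279


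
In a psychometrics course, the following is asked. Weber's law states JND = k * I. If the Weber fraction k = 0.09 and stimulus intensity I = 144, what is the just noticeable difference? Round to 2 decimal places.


JND = k * I
JND = 0.09 * 144
= 12.96


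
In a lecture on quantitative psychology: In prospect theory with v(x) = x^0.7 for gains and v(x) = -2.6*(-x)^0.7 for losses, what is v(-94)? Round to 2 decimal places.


Since x = -94 < 0, use v(x) = -lambda*(-x)^alpha
(-x) = 94
94^0.7 = 24.0541
v(-94) = -2.6 * 24.0541
= -62.54


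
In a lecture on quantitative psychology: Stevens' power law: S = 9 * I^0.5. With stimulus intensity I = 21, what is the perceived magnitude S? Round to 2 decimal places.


S = 9 * 21^0.5
21^0.5 = 4.5826
S = 9 * 4.5826
= 41.24


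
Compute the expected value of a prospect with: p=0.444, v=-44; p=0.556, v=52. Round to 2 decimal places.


EU = sum(p_i * v_i)
0.444 * -44 = -19.536
0.556 * 52 = 28.912
EU = -19.536 + 28.912
= 9.38


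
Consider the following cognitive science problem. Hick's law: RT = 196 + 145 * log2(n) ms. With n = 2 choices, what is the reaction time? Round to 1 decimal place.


RT = 196 + 145 * log2(2)
log2(2) = 1.0
RT = 196 + 145 * 1.0
= 196 + 145.0
= 341.0 ms


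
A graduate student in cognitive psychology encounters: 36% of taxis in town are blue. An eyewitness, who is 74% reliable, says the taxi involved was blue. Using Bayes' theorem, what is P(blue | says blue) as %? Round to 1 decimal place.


P(blue | says blue) = P(says blue | blue)*P(blue) / [P(says blue | blue)*P(blue) + P(says blue | not blue)*P(not blue)]
Numerator = 0.74 * 0.36 = 0.2664
False identification = 0.26 * 0.64 = 0.1664
P = 0.2664 / (0.2664 + 0.1664)
= 0.2664 / 0.4328
As percentage = 61.6


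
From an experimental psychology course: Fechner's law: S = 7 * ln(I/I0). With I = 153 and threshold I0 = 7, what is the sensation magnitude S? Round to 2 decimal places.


S = 7 * ln(153/7)
I/I0 = 21.857143
ln(21.857143) = 3.0845
S = 7 * 3.0845
= 21.59


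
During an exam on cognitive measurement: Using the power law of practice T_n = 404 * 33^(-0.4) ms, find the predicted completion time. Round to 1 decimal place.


T_n = 404 * 33^(-0.4)
33^(-0.4) = 0.246942
T_n = 404 * 0.246942
= 99.8 ms


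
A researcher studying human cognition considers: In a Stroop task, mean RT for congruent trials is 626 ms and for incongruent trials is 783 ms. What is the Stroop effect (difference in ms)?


Stroop effect = RT(incongruent) - RT(congruent)
= 783 - 626
= 157 ms


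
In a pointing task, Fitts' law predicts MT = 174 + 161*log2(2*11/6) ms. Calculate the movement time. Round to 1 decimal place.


MT = 174 + 161 * log2(2*11/6)
2D/W = 3.666667
log2(3.666667) = 1.8745
MT = 174 + 161 * 1.8745
= 475.8 ms


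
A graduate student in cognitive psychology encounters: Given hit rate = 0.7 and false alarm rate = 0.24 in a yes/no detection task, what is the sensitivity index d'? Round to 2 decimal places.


d' = z(HR) - z(FAR)
z(0.7) = 0.5244
z(0.24) = -0.7063
d' = 0.5244 - -0.7063
= 1.23


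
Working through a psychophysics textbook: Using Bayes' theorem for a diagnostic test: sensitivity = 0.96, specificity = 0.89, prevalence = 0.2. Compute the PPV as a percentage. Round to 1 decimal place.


PPV = (sens * prev) / (sens * prev + (1-spec) * (1-prev))
Numerator = 0.96 * 0.2 = 0.192
P(positive and no disease) = (1 - spec) * (1 - prev) = (1 - 0.89) * (1 - 0.2) = 0.088
Denominator = 0.192 + 0.088 = 0.28
PPV = 0.192 / 0.28 = 0.685714
As percentage = 68.6


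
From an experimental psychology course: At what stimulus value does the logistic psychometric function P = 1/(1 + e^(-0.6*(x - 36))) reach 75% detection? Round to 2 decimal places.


At P = 0.75: 0.75 = 1/(1 + e^(-k*(x-x0)))
Solving: e^(-k*(x-x0)) = 1/3
x = x0 + ln(3)/k
ln(3) = 1.0986
x = 36 + 1.0986/0.6
= 36 + 1.831
= 37.83


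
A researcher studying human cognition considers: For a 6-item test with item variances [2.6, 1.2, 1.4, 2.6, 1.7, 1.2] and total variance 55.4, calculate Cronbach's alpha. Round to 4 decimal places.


alpha = (k/(k-1)) * (1 - sum(s_i^2)/s_total^2)
sum(item variances) = 10.7
k/(k-1) = 6/5 = 1.2
1 - 10.7/55.4 = 1 - 0.193141 = 0.806859
alpha = 1.2 * 0.806859
= 0.9682


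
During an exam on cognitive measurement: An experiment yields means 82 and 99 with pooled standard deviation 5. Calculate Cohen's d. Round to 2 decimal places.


Cohen's d = (M1 - M2) / S_pooled
= (82 - 99) / 5
= -17 / 5
= -3.40


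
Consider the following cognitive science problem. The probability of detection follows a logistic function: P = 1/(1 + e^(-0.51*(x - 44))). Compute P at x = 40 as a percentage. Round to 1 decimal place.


P(x) = 1/(1 + e^(-0.51*(40 - 44)))
Exponent = -0.51 * -4 = 2.04
e^(2.04) = 7.690609
P = 1/(1 + 7.690609) = 0.115067
Percentage = 11.5


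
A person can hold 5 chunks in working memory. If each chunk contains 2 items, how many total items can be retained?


Total items = chunks * items_per_chunk
= 5 * 2
= 10


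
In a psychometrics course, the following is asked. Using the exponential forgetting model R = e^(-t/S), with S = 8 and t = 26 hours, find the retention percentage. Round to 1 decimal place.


R = e^(-t/S)
-t/S = -26/8 = -3.25
R = e^(-3.25) = 0.038774
Percentage = 0.038774 * 100
= 3.9


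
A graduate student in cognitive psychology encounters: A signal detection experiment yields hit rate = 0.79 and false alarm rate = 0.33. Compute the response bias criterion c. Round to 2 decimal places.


c = -0.5 * (z(HR) + z(FAR))
z(0.79) = 0.8064
z(0.33) = -0.4399
c = -0.5 * (0.8064 + -0.4399)
= -0.5 * 0.3665
= -0.18


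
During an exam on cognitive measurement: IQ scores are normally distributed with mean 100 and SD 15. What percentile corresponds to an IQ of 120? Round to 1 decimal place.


z = (IQ - mean) / SD
z = (120 - 100) / 15 = 1.3333
Percentile = Phi(1.3333) * 100
Phi(1.3333) = 0.908783
= 90.9


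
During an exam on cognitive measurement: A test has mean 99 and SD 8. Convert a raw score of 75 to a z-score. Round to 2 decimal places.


z = (X - mu) / sigma
= (75 - 99) / 8
= -24 / 8
= -3.00


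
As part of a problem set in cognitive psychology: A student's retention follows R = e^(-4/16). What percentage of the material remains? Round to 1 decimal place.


R = e^(-t/S)
-t/S = -4/16 = -0.25
R = e^(-0.25) = 0.778801
Percentage = 0.778801 * 100
= 77.9


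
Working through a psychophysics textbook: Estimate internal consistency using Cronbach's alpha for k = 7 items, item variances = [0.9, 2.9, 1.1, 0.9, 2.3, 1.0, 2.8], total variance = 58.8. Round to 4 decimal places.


alpha = (k/(k-1)) * (1 - sum(s_i^2)/s_total^2)
sum(item variances) = 11.9
k/(k-1) = 7/6 = 1.166667
1 - 11.9/58.8 = 1 - 0.202381 = 0.797619
alpha = 1.166667 * 0.797619
= 0.9306


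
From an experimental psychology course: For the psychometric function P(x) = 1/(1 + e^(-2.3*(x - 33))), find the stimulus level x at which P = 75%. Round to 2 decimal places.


At P = 0.75: 0.75 = 1/(1 + e^(-k*(x-x0)))
Solving: e^(-k*(x-x0)) = 1/3
x = x0 + ln(3)/k
ln(3) = 1.0986
x = 33 + 1.0986/2.3
= 33 + 0.4777
= 33.48


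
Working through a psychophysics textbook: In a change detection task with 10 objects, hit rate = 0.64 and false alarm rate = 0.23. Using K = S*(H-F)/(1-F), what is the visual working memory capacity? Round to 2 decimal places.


K = S * (H - F) / (1 - F)
H - F = 0.41
1 - F = 0.77
K = 10 * 0.41 / 0.77
= 5.32


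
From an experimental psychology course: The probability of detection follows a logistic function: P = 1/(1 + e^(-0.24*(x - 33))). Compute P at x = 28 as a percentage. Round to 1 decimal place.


P(x) = 1/(1 + e^(-0.24*(28 - 33)))
Exponent = -0.24 * -5 = 1.2
e^(1.2) = 3.320117
P = 1/(1 + 3.320117) = 0.231475
Percentage = 23.1


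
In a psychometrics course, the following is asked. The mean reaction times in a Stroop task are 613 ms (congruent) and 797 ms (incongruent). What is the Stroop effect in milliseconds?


Stroop effect = RT(incongruent) - RT(congruent)
= 797 - 613
= 184 ms


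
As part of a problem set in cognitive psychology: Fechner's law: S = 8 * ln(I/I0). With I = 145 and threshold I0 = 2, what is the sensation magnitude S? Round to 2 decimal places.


S = 8 * ln(145/2)
I/I0 = 72.5
ln(72.5) = 4.2836
S = 8 * 4.2836
= 34.27


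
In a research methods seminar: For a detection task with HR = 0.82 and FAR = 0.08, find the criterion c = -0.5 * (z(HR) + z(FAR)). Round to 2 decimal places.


c = -0.5 * (z(HR) + z(FAR))
z(0.82) = 0.9154
z(0.08) = -1.4051
c = -0.5 * (0.9154 + -1.4051)
= -0.5 * -0.4897
= 0.24


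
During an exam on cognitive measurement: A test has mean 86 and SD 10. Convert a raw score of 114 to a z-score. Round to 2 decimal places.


z = (X - mu) / sigma
= (114 - 86) / 10
= 28 / 10
= 2.80


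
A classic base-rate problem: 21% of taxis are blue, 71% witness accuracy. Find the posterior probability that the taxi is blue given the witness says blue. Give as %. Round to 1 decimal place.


P(blue | says blue) = P(says blue | blue)*P(blue) / [P(says blue | blue)*P(blue) + P(says blue | not blue)*P(not blue)]
Numerator = 0.71 * 0.21 = 0.1491
False identification = 0.29 * 0.79 = 0.2291
P = 0.1491 / (0.1491 + 0.2291)
= 0.1491 / 0.3782
As percentage = 39.4


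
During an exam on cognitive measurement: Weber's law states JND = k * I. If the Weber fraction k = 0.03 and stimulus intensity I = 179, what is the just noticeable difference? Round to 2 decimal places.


JND = k * I
JND = 0.03 * 179
= 5.37


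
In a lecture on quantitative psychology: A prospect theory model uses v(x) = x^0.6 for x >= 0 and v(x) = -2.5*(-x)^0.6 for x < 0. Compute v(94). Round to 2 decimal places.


Since x = 94 >= 0, use v(x) = x^0.6
94^0.6 = 15.2713
v(94) = 15.27


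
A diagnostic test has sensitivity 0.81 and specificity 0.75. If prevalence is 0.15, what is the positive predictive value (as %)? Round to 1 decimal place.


PPV = (sens * prev) / (sens * prev + (1-spec) * (1-prev))
Numerator = 0.81 * 0.15 = 0.1215
P(positive and no disease) = (1 - spec) * (1 - prev) = (1 - 0.75) * (1 - 0.15) = 0.2125
Denominator = 0.1215 + 0.2125 = 0.334
PPV = 0.1215 / 0.334 = 0.363772
As percentage = 36.4


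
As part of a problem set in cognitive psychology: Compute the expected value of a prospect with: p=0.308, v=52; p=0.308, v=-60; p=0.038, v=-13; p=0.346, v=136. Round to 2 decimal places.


EU = sum(p_i * v_i)
0.308 * 52 = 16.016
0.308 * -60 = -18.48
0.038 * -13 = -0.494
0.346 * 136 = 47.056
EU = 16.016 + -18.48 + -0.494 + 47.056
= 44.10


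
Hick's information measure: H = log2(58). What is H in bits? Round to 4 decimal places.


H = log2(n)
H = log2(58)
= 5.8580


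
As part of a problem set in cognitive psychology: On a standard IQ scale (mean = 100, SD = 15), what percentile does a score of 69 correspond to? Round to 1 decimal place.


z = (IQ - mean) / SD
z = (69 - 100) / 15 = -2.0667
Percentile = Phi(-2.0667) * 100
Phi(-2.0667) = 0.019381
= 1.9


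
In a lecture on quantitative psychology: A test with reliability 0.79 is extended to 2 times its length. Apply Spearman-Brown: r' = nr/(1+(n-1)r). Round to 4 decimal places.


r_new = n*r / (1 + (n-1)*r)
Numerator = 2 * 0.79 = 1.58
Denominator = 1 + 1 * 0.79 = 1.79
r_new = 1.58 / 1.79
= 0.8827


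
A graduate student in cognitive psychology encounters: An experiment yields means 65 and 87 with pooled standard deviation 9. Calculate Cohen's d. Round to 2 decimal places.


Cohen's d = (M1 - M2) / S_pooled
= (65 - 87) / 9
= -22 / 9
= -2.44


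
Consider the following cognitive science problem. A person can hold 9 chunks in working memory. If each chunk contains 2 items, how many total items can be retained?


Total items = chunks * items_per_chunk
= 9 * 2
= 18


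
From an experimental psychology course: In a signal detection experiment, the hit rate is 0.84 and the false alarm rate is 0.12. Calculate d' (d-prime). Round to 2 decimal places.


d' = z(HR) - z(FAR)
z(0.84) = 0.9945
z(0.12) = -1.175
d' = 0.9945 - -1.175
= 2.17


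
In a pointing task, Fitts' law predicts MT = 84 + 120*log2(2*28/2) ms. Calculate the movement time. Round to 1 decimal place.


MT = 84 + 120 * log2(2*28/2)
2D/W = 28.0
log2(28.0) = 4.8074
MT = 84 + 120 * 4.8074
= 660.9 ms


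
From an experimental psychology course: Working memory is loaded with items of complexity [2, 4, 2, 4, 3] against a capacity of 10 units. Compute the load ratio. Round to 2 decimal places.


Total complexity = 2 + 4 + 2 + 4 + 3 = 15
Load = total / capacity = 15 / 10
= 1.50


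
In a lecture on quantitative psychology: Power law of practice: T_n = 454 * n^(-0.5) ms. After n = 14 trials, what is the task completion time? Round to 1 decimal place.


T_n = 454 * 14^(-0.5)
14^(-0.5) = 0.267261
T_n = 454 * 0.267261
= 121.3 ms


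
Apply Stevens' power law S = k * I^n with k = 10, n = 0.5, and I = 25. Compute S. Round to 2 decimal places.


S = 10 * 25^0.5
25^0.5 = 5.0
S = 10 * 5.0
= 50.00


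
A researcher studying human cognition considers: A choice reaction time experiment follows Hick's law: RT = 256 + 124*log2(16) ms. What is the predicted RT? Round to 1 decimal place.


RT = 256 + 124 * log2(16)
log2(16) = 4.0
RT = 256 + 124 * 4.0
= 256 + 496.0
= 752.0 ms


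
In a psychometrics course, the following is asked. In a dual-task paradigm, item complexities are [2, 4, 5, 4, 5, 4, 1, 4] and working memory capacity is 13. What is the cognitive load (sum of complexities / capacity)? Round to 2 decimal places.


Total complexity = 2 + 4 + 5 + 4 + 5 + 4 + 1 + 4 = 29
Load = total / capacity = 29 / 13
= 2.23


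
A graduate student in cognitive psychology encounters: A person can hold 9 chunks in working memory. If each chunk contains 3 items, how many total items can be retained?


Total items = chunks * items_per_chunk
= 9 * 3
= 27


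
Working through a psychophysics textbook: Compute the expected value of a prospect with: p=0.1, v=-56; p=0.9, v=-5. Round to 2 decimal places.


EU = sum(p_i * v_i)
0.1 * -56 = -5.6
0.9 * -5 = -4.5
EU = -5.6 + -4.5
= -10.10


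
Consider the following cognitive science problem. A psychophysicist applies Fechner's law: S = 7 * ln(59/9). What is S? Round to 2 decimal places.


S = 7 * ln(59/9)
I/I0 = 6.555556
ln(6.555556) = 1.8803
S = 7 * 1.8803
= 13.16


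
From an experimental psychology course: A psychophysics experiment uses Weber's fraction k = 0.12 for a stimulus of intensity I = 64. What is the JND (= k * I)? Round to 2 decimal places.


JND = k * I
JND = 0.12 * 64
= 7.68


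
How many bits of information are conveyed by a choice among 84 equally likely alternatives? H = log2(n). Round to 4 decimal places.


H = log2(n)
H = log2(84)
= 6.3923


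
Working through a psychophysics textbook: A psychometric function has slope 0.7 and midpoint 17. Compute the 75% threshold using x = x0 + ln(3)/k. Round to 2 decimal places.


At P = 0.75: 0.75 = 1/(1 + e^(-k*(x-x0)))
Solving: e^(-k*(x-x0)) = 1/3
x = x0 + ln(3)/k
ln(3) = 1.0986
x = 17 + 1.0986/0.7
= 17 + 1.5694
= 18.57


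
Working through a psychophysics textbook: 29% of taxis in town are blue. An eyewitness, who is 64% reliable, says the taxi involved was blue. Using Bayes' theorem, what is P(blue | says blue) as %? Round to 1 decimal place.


P(blue | says blue) = P(says blue | blue)*P(blue) / [P(says blue | blue)*P(blue) + P(says blue | not blue)*P(not blue)]
Numerator = 0.64 * 0.29 = 0.1856
False identification = 0.36 * 0.71 = 0.2556
P = 0.1856 / (0.1856 + 0.2556)
= 0.1856 / 0.4412
As percentage = 42.1


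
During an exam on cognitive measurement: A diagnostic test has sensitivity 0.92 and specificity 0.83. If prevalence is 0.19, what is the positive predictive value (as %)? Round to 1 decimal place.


PPV = (sens * prev) / (sens * prev + (1-spec) * (1-prev))
Numerator = 0.92 * 0.19 = 0.1748
P(positive and no disease) = (1 - spec) * (1 - prev) = (1 - 0.83) * (1 - 0.19) = 0.1377
Denominator = 0.1748 + 0.1377 = 0.3125
PPV = 0.1748 / 0.3125 = 0.55936
As percentage = 55.9


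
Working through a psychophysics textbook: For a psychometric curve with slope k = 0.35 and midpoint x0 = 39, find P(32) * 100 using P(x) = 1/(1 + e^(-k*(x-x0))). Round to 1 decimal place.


P(x) = 1/(1 + e^(-0.35*(32 - 39)))
Exponent = -0.35 * -7 = 2.45
e^(2.45) = 11.588347
P = 1/(1 + 11.588347) = 0.079439
Percentage = 7.9


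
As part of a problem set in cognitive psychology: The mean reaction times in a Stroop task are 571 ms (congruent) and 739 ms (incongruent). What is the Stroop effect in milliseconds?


Stroop effect = RT(incongruent) - RT(congruent)
= 739 - 571
= 168 ms


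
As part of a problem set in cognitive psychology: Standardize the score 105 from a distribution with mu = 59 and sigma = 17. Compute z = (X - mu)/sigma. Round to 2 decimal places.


z = (X - mu) / sigma
= (105 - 59) / 17
= 46 / 17
= 2.71


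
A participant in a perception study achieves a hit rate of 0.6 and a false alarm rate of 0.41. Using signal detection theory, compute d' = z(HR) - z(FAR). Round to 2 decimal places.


d' = z(HR) - z(FAR)
z(0.6) = 0.2533
z(0.41) = -0.2275
d' = 0.2533 - -0.2275
= 0.48


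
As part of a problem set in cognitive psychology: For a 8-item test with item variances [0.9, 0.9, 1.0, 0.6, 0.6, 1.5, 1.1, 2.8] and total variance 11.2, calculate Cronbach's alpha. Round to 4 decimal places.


alpha = (k/(k-1)) * (1 - sum(s_i^2)/s_total^2)
sum(item variances) = 9.4
k/(k-1) = 8/7 = 1.142857
1 - 9.4/11.2 = 1 - 0.839286 = 0.160714
alpha = 1.142857 * 0.160714
= 0.1837


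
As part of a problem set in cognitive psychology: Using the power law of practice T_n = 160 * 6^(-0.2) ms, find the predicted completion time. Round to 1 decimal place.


T_n = 160 * 6^(-0.2)
6^(-0.2) = 0.698827
T_n = 160 * 0.698827
= 111.8 ms


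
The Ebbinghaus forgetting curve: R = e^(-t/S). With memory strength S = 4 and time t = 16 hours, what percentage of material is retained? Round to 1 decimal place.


R = e^(-t/S)
-t/S = -16/4 = -4.0
R = e^(-4.0) = 0.018316
Percentage = 0.018316 * 100
= 1.8


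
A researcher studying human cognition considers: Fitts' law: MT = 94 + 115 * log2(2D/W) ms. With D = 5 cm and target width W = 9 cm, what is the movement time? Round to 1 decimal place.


MT = 94 + 115 * log2(2*5/9)
2D/W = 1.111111
log2(1.111111) = 0.152
MT = 94 + 115 * 0.152
= 111.5 ms


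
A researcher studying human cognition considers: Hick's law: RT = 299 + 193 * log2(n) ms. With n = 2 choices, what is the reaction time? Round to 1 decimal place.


RT = 299 + 193 * log2(2)
log2(2) = 1.0
RT = 299 + 193 * 1.0
= 299 + 193.0
= 492.0 ms


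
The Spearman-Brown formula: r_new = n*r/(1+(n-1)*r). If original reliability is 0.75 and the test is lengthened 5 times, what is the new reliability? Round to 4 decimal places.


r_new = n*r / (1 + (n-1)*r)
Numerator = 5 * 0.75 = 3.75
Denominator = 1 + 4 * 0.75 = 4.0
r_new = 3.75 / 4.0
= 0.9375


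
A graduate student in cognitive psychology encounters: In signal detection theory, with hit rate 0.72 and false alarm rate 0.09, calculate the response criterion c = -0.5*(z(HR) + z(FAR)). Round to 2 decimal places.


c = -0.5 * (z(HR) + z(FAR))
z(0.72) = 0.5828
z(0.09) = -1.3408
c = -0.5 * (0.5828 + -1.3408)
= -0.5 * -0.758
= 0.38


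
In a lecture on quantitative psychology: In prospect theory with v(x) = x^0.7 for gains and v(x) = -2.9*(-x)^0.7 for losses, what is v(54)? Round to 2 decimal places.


Since x = 54 >= 0, use v(x) = x^0.7
54^0.7 = 16.3183
v(54) = 16.32


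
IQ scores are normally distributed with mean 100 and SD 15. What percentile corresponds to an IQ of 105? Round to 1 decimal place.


z = (IQ - mean) / SD
z = (105 - 100) / 15 = 0.3333
Percentile = Phi(0.3333) * 100
Phi(0.3333) = 0.630546
= 63.1


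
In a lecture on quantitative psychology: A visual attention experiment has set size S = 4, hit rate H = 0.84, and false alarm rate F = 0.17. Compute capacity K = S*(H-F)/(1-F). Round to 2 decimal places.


K = S * (H - F) / (1 - F)
H - F = 0.67
1 - F = 0.83
K = 4 * 0.67 / 0.83
= 3.23


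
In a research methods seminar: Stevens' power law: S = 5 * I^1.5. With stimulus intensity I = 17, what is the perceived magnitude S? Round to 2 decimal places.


S = 5 * 17^1.5
17^1.5 = 70.0928
S = 5 * 70.0928
= 350.46


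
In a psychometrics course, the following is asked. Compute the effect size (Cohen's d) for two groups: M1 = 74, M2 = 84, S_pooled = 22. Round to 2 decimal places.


Cohen's d = (M1 - M2) / S_pooled
= (74 - 84) / 22
= -10 / 22
= -0.45


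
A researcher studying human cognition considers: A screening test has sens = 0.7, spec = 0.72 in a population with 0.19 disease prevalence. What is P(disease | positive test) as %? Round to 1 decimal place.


PPV = (sens * prev) / (sens * prev + (1-spec) * (1-prev))
Numerator = 0.7 * 0.19 = 0.133
P(positive and no disease) = (1 - spec) * (1 - prev) = (1 - 0.72) * (1 - 0.19) = 0.2268
Denominator = 0.133 + 0.2268 = 0.3598
PPV = 0.133 / 0.3598 = 0.36965
As percentage = 37.0


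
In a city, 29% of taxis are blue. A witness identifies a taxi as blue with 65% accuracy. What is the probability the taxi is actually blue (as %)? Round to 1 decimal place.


P(blue | says blue) = P(says blue | blue)*P(blue) / [P(says blue | blue)*P(blue) + P(says blue | not blue)*P(not blue)]
Numerator = 0.65 * 0.29 = 0.1885
False identification = 0.35 * 0.71 = 0.2485
P = 0.1885 / (0.1885 + 0.2485)
= 0.1885 / 0.437
As percentage = 43.1


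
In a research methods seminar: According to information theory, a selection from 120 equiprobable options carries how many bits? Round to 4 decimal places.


H = log2(n)
H = log2(120)
= 6.9069


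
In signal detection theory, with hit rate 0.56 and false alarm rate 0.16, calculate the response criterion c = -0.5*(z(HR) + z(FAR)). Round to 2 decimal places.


c = -0.5 * (z(HR) + z(FAR))
z(0.56) = 0.151
z(0.16) = -0.9945
c = -0.5 * (0.151 + -0.9945)
= -0.5 * -0.8435
= 0.42


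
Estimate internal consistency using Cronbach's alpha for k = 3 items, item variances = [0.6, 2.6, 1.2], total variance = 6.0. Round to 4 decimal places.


alpha = (k/(k-1)) * (1 - sum(s_i^2)/s_total^2)
sum(item variances) = 4.4
k/(k-1) = 3/2 = 1.5
1 - 4.4/6.0 = 1 - 0.733333 = 0.266667
alpha = 1.5 * 0.266667
= 0.4000


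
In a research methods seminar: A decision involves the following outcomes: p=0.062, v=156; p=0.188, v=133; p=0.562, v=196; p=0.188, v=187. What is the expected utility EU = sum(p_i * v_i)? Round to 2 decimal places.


EU = sum(p_i * v_i)
0.062 * 156 = 9.672
0.188 * 133 = 25.004
0.562 * 196 = 110.152
0.188 * 187 = 35.156
EU = 9.672 + 25.004 + 110.152 + 35.156
= 179.98


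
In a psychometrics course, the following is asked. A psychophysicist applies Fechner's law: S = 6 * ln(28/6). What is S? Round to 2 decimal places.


S = 6 * ln(28/6)
I/I0 = 4.666667
ln(4.666667) = 1.5404
S = 6 * 1.5404
= 9.24


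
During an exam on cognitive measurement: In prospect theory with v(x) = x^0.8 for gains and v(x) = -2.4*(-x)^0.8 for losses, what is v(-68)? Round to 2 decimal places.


Since x = -68 < 0, use v(x) = -lambda*(-x)^alpha
(-x) = 68
68^0.8 = 29.242
v(-68) = -2.4 * 29.242
= -70.18


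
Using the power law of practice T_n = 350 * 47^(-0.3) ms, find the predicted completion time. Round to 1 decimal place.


T_n = 350 * 47^(-0.3)
47^(-0.3) = 0.315044
T_n = 350 * 0.315044
= 110.3 ms


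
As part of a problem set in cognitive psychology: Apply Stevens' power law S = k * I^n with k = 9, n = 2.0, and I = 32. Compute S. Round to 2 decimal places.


S = 9 * 32^2.0
32^2.0 = 1024.0
S = 9 * 1024.0
= 9216.00


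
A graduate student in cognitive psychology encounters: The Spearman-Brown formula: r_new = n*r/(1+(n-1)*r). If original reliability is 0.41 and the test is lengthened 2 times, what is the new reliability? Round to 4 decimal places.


r_new = n*r / (1 + (n-1)*r)
Numerator = 2 * 0.41 = 0.82
Denominator = 1 + 1 * 0.41 = 1.41
r_new = 0.82 / 1.41
= 0.5816


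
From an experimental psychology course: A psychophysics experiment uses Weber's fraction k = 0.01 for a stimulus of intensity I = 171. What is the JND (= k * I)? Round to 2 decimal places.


JND = k * I
JND = 0.01 * 171
= 1.71


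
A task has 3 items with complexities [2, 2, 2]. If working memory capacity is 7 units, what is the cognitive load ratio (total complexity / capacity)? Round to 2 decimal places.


Total complexity = 2 + 2 + 2 = 6
Load = total / capacity = 6 / 7
= 0.86


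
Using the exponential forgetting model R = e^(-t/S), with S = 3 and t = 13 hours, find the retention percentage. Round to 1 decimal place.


R = e^(-t/S)
-t/S = -13/3 = -4.333333
R = e^(-4.333333) = 0.013124
Percentage = 0.013124 * 100
= 1.3


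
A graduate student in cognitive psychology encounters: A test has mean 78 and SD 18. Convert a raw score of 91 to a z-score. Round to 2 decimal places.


z = (X - mu) / sigma
= (91 - 78) / 18
= 13 / 18
= 0.72


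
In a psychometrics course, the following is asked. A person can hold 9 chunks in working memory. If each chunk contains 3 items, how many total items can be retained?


Total items = chunks * items_per_chunk
= 9 * 3
= 27


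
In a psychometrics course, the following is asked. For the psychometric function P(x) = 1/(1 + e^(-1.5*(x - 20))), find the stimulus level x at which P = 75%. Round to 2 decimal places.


At P = 0.75: 0.75 = 1/(1 + e^(-k*(x-x0)))
Solving: e^(-k*(x-x0)) = 1/3
x = x0 + ln(3)/k
ln(3) = 1.0986
x = 20 + 1.0986/1.5
= 20 + 0.7324
= 20.73


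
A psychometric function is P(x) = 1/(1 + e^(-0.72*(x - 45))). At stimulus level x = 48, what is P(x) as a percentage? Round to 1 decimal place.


P(x) = 1/(1 + e^(-0.72*(48 - 45)))
Exponent = -0.72 * 3 = -2.16
e^(-2.16) = 0.115325
P = 1/(1 + 0.115325) = 0.8966
Percentage = 89.7


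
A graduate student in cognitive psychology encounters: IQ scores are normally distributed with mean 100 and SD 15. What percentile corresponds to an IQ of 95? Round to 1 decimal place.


z = (IQ - mean) / SD
z = (95 - 100) / 15 = -0.3333
Percentile = Phi(-0.3333) * 100
Phi(-0.3333) = 0.369454
= 36.9


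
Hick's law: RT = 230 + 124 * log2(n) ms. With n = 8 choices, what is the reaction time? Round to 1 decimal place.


RT = 230 + 124 * log2(8)
log2(8) = 3.0
RT = 230 + 124 * 3.0
= 230 + 372.0
= 602.0 ms


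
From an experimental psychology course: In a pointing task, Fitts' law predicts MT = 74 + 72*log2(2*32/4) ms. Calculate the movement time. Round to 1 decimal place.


MT = 74 + 72 * log2(2*32/4)
2D/W = 16.0
log2(16.0) = 4.0
MT = 74 + 72 * 4.0
= 362.0 ms


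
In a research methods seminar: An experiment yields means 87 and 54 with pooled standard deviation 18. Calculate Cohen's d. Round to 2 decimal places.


Cohen's d = (M1 - M2) / S_pooled
= (87 - 54) / 18
= 33 / 18
= 1.83


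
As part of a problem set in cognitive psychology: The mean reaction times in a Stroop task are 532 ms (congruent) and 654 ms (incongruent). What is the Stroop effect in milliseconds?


Stroop effect = RT(incongruent) - RT(congruent)
= 654 - 532
= 122 ms


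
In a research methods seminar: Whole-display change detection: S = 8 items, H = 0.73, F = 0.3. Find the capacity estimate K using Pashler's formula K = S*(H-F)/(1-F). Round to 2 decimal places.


K = S * (H - F) / (1 - F)
H - F = 0.43
1 - F = 0.7
K = 8 * 0.43 / 0.7
= 4.91


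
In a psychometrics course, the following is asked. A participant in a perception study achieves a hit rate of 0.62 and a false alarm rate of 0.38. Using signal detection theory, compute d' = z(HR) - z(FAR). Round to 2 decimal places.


d' = z(HR) - z(FAR)
z(0.62) = 0.3055
z(0.38) = -0.3055
d' = 0.3055 - -0.3055
= 0.61


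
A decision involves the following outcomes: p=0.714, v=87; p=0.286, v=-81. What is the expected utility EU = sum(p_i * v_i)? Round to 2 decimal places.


EU = sum(p_i * v_i)
0.714 * 87 = 62.118
0.286 * -81 = -23.166
EU = 62.118 + -23.166
= 38.95


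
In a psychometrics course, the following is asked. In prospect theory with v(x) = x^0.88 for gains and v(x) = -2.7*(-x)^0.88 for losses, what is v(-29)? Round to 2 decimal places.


Since x = -29 < 0, use v(x) = -lambda*(-x)^alpha
(-x) = 29
29^0.88 = 19.3602
v(-29) = -2.7 * 19.3602
= -52.27


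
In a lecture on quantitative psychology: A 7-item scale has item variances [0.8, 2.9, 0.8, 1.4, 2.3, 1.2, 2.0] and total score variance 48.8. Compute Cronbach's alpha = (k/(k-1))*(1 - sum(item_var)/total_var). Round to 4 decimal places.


alpha = (k/(k-1)) * (1 - sum(s_i^2)/s_total^2)
sum(item variances) = 11.4
k/(k-1) = 7/6 = 1.166667
1 - 11.4/48.8 = 1 - 0.233607 = 0.766393
alpha = 1.166667 * 0.766393
= 0.8941


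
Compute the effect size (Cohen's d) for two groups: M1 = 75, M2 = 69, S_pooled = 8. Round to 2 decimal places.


Cohen's d = (M1 - M2) / S_pooled
= (75 - 69) / 8
= 6 / 8
= 0.75


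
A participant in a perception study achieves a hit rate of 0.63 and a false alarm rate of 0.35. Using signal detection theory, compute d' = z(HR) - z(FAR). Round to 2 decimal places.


d' = z(HR) - z(FAR)
z(0.63) = 0.3319
z(0.35) = -0.3853
d' = 0.3319 - -0.3853
= 0.72


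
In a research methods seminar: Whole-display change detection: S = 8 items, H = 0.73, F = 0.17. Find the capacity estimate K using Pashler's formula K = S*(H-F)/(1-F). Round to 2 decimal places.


K = S * (H - F) / (1 - F)
H - F = 0.56
1 - F = 0.83
K = 8 * 0.56 / 0.83
= 5.40


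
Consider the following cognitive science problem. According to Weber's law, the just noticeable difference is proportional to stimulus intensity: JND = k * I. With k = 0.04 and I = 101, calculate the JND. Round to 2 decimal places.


JND = k * I
JND = 0.04 * 101
= 4.04


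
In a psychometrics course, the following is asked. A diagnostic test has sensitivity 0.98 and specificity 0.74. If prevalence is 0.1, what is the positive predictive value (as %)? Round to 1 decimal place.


PPV = (sens * prev) / (sens * prev + (1-spec) * (1-prev))
Numerator = 0.98 * 0.1 = 0.098
P(positive and no disease) = (1 - spec) * (1 - prev) = (1 - 0.74) * (1 - 0.1) = 0.234
Denominator = 0.098 + 0.234 = 0.332
PPV = 0.098 / 0.332 = 0.295181
As percentage = 29.5


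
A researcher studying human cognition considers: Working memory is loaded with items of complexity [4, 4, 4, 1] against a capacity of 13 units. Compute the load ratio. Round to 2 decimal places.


Total complexity = 4 + 4 + 4 + 1 = 13
Load = total / capacity = 13 / 13
= 1.00


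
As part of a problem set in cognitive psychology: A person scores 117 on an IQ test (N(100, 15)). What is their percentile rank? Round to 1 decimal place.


z = (IQ - mean) / SD
z = (117 - 100) / 15 = 1.1333
Percentile = Phi(1.1333) * 100
Phi(1.1333) = 0.871456
= 87.1


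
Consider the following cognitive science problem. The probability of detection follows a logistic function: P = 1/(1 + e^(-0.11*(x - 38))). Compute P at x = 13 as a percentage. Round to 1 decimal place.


P(x) = 1/(1 + e^(-0.11*(13 - 38)))
Exponent = -0.11 * -25 = 2.75
e^(2.75) = 15.642632
P = 1/(1 + 15.642632) = 0.060087
Percentage = 6.0


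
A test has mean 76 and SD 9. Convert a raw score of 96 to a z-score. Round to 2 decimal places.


z = (X - mu) / sigma
= (96 - 76) / 9
= 20 / 9
= 2.22


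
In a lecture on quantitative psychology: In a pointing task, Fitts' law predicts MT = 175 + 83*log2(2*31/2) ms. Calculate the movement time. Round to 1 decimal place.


MT = 175 + 83 * log2(2*31/2)
2D/W = 31.0
log2(31.0) = 4.9542
MT = 175 + 83 * 4.9542
= 586.2 ms


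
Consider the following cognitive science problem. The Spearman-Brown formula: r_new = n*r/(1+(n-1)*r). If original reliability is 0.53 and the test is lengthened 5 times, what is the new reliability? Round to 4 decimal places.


r_new = n*r / (1 + (n-1)*r)
Numerator = 5 * 0.53 = 2.65
Denominator = 1 + 4 * 0.53 = 3.12
r_new = 2.65 / 3.12
= 0.8494


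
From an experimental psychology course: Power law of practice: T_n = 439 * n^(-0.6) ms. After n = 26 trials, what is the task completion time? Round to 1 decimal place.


T_n = 439 * 26^(-0.6)
26^(-0.6) = 0.141585
T_n = 439 * 0.141585
= 62.2 ms


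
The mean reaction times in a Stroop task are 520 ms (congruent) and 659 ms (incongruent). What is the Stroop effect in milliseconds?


Stroop effect = RT(incongruent) - RT(congruent)
= 659 - 520
= 139 ms


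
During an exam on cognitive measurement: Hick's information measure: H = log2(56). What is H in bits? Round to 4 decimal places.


H = log2(n)
H = log2(56)
= 5.8074


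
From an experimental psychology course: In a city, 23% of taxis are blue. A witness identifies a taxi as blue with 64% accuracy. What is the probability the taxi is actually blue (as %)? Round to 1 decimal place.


P(blue | says blue) = P(says blue | blue)*P(blue) / [P(says blue | blue)*P(blue) + P(says blue | not blue)*P(not blue)]
Numerator = 0.64 * 0.23 = 0.1472
False identification = 0.36 * 0.77 = 0.2772
P = 0.1472 / (0.1472 + 0.2772)
= 0.1472 / 0.4244
As percentage = 34.7


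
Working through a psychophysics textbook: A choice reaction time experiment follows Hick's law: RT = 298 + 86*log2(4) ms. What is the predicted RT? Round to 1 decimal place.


RT = 298 + 86 * log2(4)
log2(4) = 2.0
RT = 298 + 86 * 2.0
= 298 + 172.0
= 470.0 ms


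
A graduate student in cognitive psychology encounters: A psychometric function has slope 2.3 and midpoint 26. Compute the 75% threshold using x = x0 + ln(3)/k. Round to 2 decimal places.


At P = 0.75: 0.75 = 1/(1 + e^(-k*(x-x0)))
Solving: e^(-k*(x-x0)) = 1/3
x = x0 + ln(3)/k
ln(3) = 1.0986
x = 26 + 1.0986/2.3
= 26 + 0.4777
= 26.48


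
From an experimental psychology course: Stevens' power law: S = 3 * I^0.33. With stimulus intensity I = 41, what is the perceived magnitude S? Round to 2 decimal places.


S = 3 * 41^0.33
41^0.33 = 3.4058
S = 3 * 3.4058
= 10.22


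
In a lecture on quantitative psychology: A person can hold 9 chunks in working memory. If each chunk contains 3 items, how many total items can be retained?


Total items = chunks * items_per_chunk
= 9 * 3
= 27


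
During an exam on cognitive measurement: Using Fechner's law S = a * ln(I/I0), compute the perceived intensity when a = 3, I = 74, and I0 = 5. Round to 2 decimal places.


S = 3 * ln(74/5)
I/I0 = 14.8
ln(14.8) = 2.6946
S = 3 * 2.6946
= 8.08


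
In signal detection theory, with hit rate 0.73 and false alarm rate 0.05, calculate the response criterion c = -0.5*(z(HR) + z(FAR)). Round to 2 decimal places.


c = -0.5 * (z(HR) + z(FAR))
z(0.73) = 0.6128
z(0.05) = -1.6449
c = -0.5 * (0.6128 + -1.6449)
= -0.5 * -1.0321
= 0.52


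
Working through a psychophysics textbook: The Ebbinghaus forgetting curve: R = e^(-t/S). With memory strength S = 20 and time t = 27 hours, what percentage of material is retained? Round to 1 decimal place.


R = e^(-t/S)
-t/S = -27/20 = -1.35
R = e^(-1.35) = 0.25924
Percentage = 0.25924 * 100
= 25.9


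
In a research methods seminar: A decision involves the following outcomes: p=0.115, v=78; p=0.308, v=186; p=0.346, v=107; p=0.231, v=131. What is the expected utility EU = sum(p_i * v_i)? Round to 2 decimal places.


EU = sum(p_i * v_i)
0.115 * 78 = 8.97
0.308 * 186 = 57.288
0.346 * 107 = 37.022
0.231 * 131 = 30.261
EU = 8.97 + 57.288 + 37.022 + 30.261
= 133.54
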